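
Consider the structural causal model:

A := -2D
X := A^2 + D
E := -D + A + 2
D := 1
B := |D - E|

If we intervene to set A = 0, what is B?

0

do(A=0) replaces the equation A := -2D with the constant A = 0.
E = -D + A + 2  [with D=1, A=0]  = 1
B = |D - E|  [with D=1, E=1]  = 0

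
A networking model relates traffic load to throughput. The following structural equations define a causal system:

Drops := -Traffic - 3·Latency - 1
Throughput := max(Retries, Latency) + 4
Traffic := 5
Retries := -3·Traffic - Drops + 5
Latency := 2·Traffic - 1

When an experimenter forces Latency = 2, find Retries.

2

Under do(Latency=2), the mechanism Latency := 2·Traffic - 1 is discarded; Latency is fixed at 2.
Drops = -Traffic - 3·Latency - 1  [with Traffic=5, Latency=2]  = -12
Retries = -3·Traffic - Drops + 5  [with Traffic=5, Drops=-12]  = 2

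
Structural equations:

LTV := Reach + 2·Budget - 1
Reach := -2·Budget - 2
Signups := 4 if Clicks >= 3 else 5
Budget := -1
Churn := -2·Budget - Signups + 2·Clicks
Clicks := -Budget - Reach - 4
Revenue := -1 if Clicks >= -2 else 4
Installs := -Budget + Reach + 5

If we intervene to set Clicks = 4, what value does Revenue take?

-1

The intervention breaks the incoming arrows to Clicks: Clicks := -Budget - Reach - 4 no longer applies, and Clicks = 4.
Revenue = -1 if Clicks >= -2 else 4  [with Clicks=4]  = -1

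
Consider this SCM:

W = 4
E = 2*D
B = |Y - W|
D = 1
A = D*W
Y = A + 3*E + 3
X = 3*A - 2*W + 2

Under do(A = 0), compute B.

The intervention breaks the incoming arrows to A: A = D*W no longer applies, and A = 0.
E = 2*D  [with D=1]  = 2
Y = A + 3*E + 3  [with A=0, E=2]  = 9
B = |Y - W|  [with Y=9, W=4]  = 5

5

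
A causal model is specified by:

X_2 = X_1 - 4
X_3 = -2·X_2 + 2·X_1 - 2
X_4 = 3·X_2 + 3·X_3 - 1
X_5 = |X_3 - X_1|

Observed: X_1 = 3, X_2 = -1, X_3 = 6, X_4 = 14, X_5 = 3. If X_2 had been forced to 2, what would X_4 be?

Under do(X_2=2), the mechanism X_2 = X_1 - 4 is discarded; X_2 is fixed at 2.
X_3 = -2·X_2 + 2·X_1 - 2  [with X_2=2, X_1=3]  = 0
X_4 = 3·X_2 + 3·X_3 - 1  [with X_2=2, X_3=0]  = 5

5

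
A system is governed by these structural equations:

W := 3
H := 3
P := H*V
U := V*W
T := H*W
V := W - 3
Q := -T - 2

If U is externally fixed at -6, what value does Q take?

-11

The intervention breaks the incoming arrows to U: U := V*W no longer applies, and U = -6.
No directed path runs from U to Q, so Q keeps its natural value.
T = H*W  [with H=3, W=3]  = 9
Q = -T - 2  [with T=9]  = -11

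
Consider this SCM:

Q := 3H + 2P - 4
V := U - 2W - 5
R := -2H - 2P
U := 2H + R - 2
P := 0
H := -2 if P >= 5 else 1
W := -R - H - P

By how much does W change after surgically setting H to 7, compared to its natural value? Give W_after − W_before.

6

do(H=7) replaces the equation H := -2 if P >= 5 else 1 with the constant H = 7.
R = -2H - 2P  [with H=7, P=0]  = -14
W = -R - H - P  [with R=-14, H=7, P=0]  = 7
Without intervention: H = -2 if P >= 5 else 1  [with P=0]  = 1; R = -2H - 2P  [with H=1, P=0]  = -2; W = -R - H - P  [with R=-2, H=1, P=0]  = 1.
Change = 7 − 1 = 6.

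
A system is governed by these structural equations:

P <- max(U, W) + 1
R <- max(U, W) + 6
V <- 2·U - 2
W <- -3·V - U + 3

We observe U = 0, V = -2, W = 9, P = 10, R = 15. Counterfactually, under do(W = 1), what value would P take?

2

The intervention breaks the incoming arrows to W: W <- -3·V - U + 3 no longer applies, and W = 1.
P = max(U, W) + 1  [with U=0, W=1]  = 2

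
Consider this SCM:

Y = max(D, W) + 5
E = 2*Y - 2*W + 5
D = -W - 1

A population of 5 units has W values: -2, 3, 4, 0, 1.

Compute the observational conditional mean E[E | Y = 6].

Observing Y=6 restricts to units where Y's equation naturally yields 6: W ∈ {-2, 1}. In that subpopulation E = 21, 15, mean 18.

18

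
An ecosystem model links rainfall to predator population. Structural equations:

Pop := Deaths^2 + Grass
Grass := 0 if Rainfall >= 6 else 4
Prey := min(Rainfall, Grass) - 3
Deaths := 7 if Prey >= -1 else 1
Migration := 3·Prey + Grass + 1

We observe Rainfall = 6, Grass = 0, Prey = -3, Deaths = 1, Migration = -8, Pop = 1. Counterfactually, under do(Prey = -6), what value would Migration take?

-17

do(Prey=-6) replaces the equation Prey := min(Rainfall, Grass) - 3 with the constant Prey = -6.
Grass = 0 if Rainfall >= 6 else 4  [with Rainfall=6]  = 0
Migration = 3·Prey + Grass + 1  [with Prey=-6, Grass=0]  = -17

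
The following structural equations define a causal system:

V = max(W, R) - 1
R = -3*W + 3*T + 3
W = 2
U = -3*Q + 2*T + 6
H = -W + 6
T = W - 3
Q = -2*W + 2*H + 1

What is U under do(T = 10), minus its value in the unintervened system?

22

The intervention breaks the incoming arrows to T: T = W - 3 no longer applies, and T = 10.
H = -W + 6  [with W=2]  = 4
Q = -2*W + 2*H + 1  [with W=2, H=4]  = 5
U = -3*Q + 2*T + 6  [with Q=5, T=10]  = 11
Without intervention: H = -W + 6  [with W=2]  = 4; T = W - 3  [with W=2]  = -1; Q = -2*W + 2*H + 1  [with W=2, H=4]  = 5; U = -3*Q + 2*T + 6  [with Q=5, T=-1]  = -11.
Change = 11 − (-11) = 22.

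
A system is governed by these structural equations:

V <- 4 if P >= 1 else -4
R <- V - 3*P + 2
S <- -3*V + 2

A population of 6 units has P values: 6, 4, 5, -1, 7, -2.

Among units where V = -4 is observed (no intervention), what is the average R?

2.5

Observing V=-4 restricts to units where V's equation naturally yields -4: P ∈ {-1, -2}. In that subpopulation R = 1, 4, mean 2.5.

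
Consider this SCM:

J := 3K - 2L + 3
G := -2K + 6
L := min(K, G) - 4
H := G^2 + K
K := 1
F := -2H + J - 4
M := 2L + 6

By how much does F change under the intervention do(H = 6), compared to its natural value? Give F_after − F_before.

22

Under do(H=6), the mechanism H := G^2 + K is discarded; H is fixed at 6.
G = -2K + 6  [with K=1]  = 4
L = min(K, G) - 4  [with K=1, G=4]  = -3
J = 3K - 2L + 3  [with K=1, L=-3]  = 12
F = -2H + J - 4  [with H=6, J=12]  = -4
Without intervention: G = -2K + 6  [with K=1]  = 4; L = min(K, G) - 4  [with K=1, G=4]  = -3; J = 3K - 2L + 3  [with K=1, L=-3]  = 12; H = G^2 + K  [with G=4, K=1]  = 17; F = -2H + J - 4  [with H=17, J=12]  = -26.
Change = -4 − (-26) = 22.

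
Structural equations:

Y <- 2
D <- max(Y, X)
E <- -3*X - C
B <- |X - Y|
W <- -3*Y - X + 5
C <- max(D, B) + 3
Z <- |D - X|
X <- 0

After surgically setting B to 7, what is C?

The intervention breaks the incoming arrows to B: B <- |X - Y| no longer applies, and B = 7.
D = max(Y, X)  [with Y=2, X=0]  = 2
C = max(D, B) + 3  [with D=2, B=7]  = 10

10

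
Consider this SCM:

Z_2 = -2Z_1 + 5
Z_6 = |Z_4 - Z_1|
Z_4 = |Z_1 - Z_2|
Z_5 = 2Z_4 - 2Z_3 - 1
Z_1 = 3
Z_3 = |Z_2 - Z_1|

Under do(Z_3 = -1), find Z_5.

9

do(Z_3=-1) replaces the equation Z_3 = |Z_2 - Z_1| with the constant Z_3 = -1.
Z_2 = -2Z_1 + 5  [with Z_1=3]  = -1
Z_4 = |Z_1 - Z_2|  [with Z_1=3, Z_2=-1]  = 4
Z_5 = 2Z_4 - 2Z_3 - 1  [with Z_4=4, Z_3=-1]  = 9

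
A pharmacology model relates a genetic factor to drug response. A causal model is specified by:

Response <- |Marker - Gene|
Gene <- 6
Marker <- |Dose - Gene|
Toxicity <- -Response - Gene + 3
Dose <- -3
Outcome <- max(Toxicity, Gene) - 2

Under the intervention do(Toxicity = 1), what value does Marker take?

do(Toxicity=1) replaces the equation Toxicity <- -Response - Gene + 3 with the constant Toxicity = 1.
Marker is not downstream of the intervention, so its value is determined by the original equations.
Marker = |Dose - Gene|  [with Dose=-3, Gene=6]  = 9

9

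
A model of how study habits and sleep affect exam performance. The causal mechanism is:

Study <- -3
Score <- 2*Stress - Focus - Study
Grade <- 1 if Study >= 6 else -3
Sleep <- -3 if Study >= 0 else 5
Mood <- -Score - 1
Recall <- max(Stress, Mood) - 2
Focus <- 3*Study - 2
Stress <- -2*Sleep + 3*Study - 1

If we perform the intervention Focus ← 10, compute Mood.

46

Under do(Focus=10), the mechanism Focus <- 3*Study - 2 is discarded; Focus is fixed at 10.
Sleep = -3 if Study >= 0 else 5  [with Study=-3]  = 5
Stress = -2*Sleep + 3*Study - 1  [with Sleep=5, Study=-3]  = -20
Score = 2*Stress - Focus - Study  [with Stress=-20, Focus=10, Study=-3]  = -47
Mood = -Score - 1  [with Score=-47]  = 46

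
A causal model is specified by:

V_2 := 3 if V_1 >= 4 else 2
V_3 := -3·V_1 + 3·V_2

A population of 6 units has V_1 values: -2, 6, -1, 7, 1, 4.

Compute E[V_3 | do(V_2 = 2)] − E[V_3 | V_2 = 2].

-9.5

do(V_2=2) breaks V_2's dependence on V_1. With V_2=2 fixed, V_3 across the units is 12, -12, 9, -15, 3, -6, mean -1.5.
Conditioning on V_2=2 selects the 3 unit(s) with V_1 ∈ {-2, -1, 1}. Their V_3 values: 12, 9, 3. Mean = 8.
Difference = -1.5 − 8 = -9.5.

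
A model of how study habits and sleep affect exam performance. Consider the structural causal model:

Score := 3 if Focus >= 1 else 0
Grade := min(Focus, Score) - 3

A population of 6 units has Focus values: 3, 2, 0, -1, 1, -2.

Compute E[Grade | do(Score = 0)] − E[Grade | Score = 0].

Under do(Score=0), Score's equation is replaced by Score=0 for every unit. Per-unit Grade: -3, -3, -3, -4, -3, -5. Mean = -3.5.
Conditioning on Score=0 selects the 3 unit(s) with Focus ∈ {0, -1, -2}. Their Grade values: -3, -4, -5. Mean = -4.
Difference = -3.5 − (-4) = 0.5.

0.5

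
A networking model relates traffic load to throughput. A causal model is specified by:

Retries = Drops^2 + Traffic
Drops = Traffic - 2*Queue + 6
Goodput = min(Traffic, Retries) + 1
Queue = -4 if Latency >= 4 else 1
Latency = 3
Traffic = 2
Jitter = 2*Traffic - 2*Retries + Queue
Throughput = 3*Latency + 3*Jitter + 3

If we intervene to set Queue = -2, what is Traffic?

2

Under do(Queue=-2), the mechanism Queue = -4 if Latency >= 4 else 1 is discarded; Queue is fixed at -2.
Traffic is not downstream of the intervention, so its value is determined by the original equations.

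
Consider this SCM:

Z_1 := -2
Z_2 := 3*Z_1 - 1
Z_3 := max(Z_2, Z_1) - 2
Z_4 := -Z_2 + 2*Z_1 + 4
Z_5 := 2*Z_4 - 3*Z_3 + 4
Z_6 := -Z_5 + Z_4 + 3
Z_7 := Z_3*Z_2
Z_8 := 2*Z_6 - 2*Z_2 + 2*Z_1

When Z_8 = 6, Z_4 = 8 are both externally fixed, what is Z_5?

Setting Z_8 = 6, Z_4 = 8 by intervention discards those variables' equations.
Z_2 = 3*Z_1 - 1  [with Z_1=-2]  = -7
Z_3 = max(Z_2, Z_1) - 2  [with Z_2=-7, Z_1=-2]  = -4
Z_5 = 2*Z_4 - 3*Z_3 + 4  [with Z_4=8, Z_3=-4]  = 32

32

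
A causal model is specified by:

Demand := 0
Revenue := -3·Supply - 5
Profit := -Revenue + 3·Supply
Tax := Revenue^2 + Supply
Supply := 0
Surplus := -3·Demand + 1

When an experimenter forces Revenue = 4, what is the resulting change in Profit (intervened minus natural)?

-9

do(Revenue=4) replaces the equation Revenue := -3·Supply - 5 with the constant Revenue = 4.
Profit = -Revenue + 3·Supply  [with Revenue=4, Supply=0]  = -4
Without intervention: Revenue = -3·Supply - 5  [with Supply=0]  = -5; Profit = -Revenue + 3·Supply  [with Revenue=-5, Supply=0]  = 5.
Change = -4 − 5 = -9.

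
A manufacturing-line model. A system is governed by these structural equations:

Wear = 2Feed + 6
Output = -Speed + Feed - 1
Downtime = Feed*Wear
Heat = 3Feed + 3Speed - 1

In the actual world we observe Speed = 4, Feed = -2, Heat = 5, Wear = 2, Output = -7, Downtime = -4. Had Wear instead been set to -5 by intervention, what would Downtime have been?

10

Under do(Wear=-5), the mechanism Wear = 2Feed + 6 is discarded; Wear is fixed at -5.
Downtime = Feed*Wear  [with Feed=-2, Wear=-5]  = 10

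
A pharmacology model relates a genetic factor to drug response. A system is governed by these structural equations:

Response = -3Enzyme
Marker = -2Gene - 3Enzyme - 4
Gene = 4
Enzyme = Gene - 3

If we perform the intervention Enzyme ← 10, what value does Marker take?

-42

The intervention breaks the incoming arrows to Enzyme: Enzyme = Gene - 3 no longer applies, and Enzyme = 10.
Marker = -2Gene - 3Enzyme - 4  [with Gene=4, Enzyme=10]  = -42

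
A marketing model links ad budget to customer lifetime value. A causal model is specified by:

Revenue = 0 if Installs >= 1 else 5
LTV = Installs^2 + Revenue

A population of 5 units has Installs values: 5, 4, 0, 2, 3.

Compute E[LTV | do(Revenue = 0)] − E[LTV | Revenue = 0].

-2.7

The intervention sets Revenue=0 in all 5 units regardless of Installs. Recomputing LTV per unit gives 25, 16, 0, 4, 9; average 10.8.
Observing Revenue=0 restricts to units where Revenue's equation naturally yields 0: Installs ∈ {5, 4, 2, 3}. In that subpopulation LTV = 25, 16, 4, 9, mean 13.5.
Difference = 10.8 − 13.5 = -2.7.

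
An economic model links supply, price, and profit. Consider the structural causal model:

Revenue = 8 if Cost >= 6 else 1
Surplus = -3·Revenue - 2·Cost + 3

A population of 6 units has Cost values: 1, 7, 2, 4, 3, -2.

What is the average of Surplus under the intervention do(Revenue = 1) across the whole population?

do(Revenue=1) breaks Revenue's dependence on Cost. With Revenue=1 fixed, Surplus across the units is -2, -14, -4, -8, -6, 4, mean -5.

-5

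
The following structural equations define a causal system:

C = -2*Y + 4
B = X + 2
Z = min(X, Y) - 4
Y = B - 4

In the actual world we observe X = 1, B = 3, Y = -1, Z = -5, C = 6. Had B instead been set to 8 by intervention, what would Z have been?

-3

Under do(B=8), the mechanism B = X + 2 is discarded; B is fixed at 8.
Y = B - 4  [with B=8]  = 4
Z = min(X, Y) - 4  [with X=1, Y=4]  = -3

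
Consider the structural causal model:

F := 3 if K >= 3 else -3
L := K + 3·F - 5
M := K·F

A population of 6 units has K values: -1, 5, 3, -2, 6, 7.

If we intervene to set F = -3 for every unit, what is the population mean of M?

-9

do(F=-3) breaks F's dependence on K. With F=-3 fixed, M across the units is 3, -15, -9, 6, -18, -21, mean -9.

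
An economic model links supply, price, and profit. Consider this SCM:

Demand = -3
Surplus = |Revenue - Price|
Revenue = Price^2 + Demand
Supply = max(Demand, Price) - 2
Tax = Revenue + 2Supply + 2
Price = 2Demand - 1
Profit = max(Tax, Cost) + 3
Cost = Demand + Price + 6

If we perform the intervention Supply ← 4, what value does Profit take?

The intervention breaks the incoming arrows to Supply: Supply = max(Demand, Price) - 2 no longer applies, and Supply = 4.
Price = 2Demand - 1  [with Demand=-3]  = -7
Cost = Demand + Price + 6  [with Demand=-3, Price=-7]  = -4
Revenue = Price^2 + Demand  [with Price=-7, Demand=-3]  = 46
Tax = Revenue + 2Supply + 2  [with Revenue=46, Supply=4]  = 56
Profit = max(Tax, Cost) + 3  [with Tax=56, Cost=-4]  = 59

59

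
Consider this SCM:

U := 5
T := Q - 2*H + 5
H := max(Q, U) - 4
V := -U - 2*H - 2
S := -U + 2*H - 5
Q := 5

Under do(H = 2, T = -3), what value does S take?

Setting H = 2, T = -3 by intervention discards those variables' equations.
S = -U + 2*H - 5  [with U=5, H=2]  = -6

-6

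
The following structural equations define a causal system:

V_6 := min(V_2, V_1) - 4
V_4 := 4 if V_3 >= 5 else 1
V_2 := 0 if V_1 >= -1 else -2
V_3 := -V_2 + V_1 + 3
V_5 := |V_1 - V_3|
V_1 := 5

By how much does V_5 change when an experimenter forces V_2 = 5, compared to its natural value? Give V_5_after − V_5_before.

do(V_2=5) replaces the equation V_2 := 0 if V_1 >= -1 else -2 with the constant V_2 = 5.
V_3 = -V_2 + V_1 + 3  [with V_2=5, V_1=5]  = 3
V_5 = |V_1 - V_3|  [with V_1=5, V_3=3]  = 2
Without intervention: V_2 = 0 if V_1 >= -1 else -2  [with V_1=5]  = 0; V_3 = -V_2 + V_1 + 3  [with V_2=0, V_1=5]  = 8; V_5 = |V_1 - V_3|  [with V_1=5, V_3=8]  = 3.
Change = 2 − 3 = -1.

-1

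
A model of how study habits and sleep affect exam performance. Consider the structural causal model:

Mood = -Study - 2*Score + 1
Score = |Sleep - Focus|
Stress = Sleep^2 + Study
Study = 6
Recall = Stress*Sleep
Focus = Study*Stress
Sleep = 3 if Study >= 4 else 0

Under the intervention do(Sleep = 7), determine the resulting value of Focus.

Under do(Sleep=7), the mechanism Sleep = 3 if Study >= 4 else 0 is discarded; Sleep is fixed at 7.
Stress = Sleep^2 + Study  [with Sleep=7, Study=6]  = 55
Focus = Study*Stress  [with Study=6, Stress=55]  = 330

330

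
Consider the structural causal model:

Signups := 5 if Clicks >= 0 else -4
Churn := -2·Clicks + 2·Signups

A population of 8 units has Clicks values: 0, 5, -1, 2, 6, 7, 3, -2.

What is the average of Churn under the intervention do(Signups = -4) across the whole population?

The intervention sets Signups=-4 in all 8 units regardless of Clicks. Recomputing Churn per unit gives -8, -18, -6, -12, -20, -22, -14, -4; average -13.

-13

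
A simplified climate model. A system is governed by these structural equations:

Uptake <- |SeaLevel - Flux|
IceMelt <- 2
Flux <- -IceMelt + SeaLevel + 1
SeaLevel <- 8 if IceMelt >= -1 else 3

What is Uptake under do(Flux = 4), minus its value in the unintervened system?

3

The intervention breaks the incoming arrows to Flux: Flux <- -IceMelt + SeaLevel + 1 no longer applies, and Flux = 4.
SeaLevel = 8 if IceMelt >= -1 else 3  [with IceMelt=2]  = 8
Uptake = |SeaLevel - Flux|  [with SeaLevel=8, Flux=4]  = 4
Without intervention: SeaLevel = 8 if IceMelt >= -1 else 3  [with IceMelt=2]  = 8; Flux = -IceMelt + SeaLevel + 1  [with IceMelt=2, SeaLevel=8]  = 7; Uptake = |SeaLevel - Flux|  [with SeaLevel=8, Flux=7]  = 1.
Change = 4 − 1 = 3.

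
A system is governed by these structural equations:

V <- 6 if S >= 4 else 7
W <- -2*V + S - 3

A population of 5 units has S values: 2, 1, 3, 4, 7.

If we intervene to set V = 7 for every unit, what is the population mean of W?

-13.6

The intervention sets V=7 in all 5 units regardless of S. Recomputing W per unit gives -15, -16, -14, -13, -10; average -13.6.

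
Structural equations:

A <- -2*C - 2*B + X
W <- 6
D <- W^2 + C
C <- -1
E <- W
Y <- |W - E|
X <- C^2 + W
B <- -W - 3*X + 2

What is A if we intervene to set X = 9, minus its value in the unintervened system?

14

Under do(X=9), the mechanism X <- C^2 + W is discarded; X is fixed at 9.
B = -W - 3*X + 2  [with W=6, X=9]  = -31
A = -2*C - 2*B + X  [with C=-1, B=-31, X=9]  = 73
Without intervention: X = C^2 + W  [with C=-1, W=6]  = 7; B = -W - 3*X + 2  [with W=6, X=7]  = -25; A = -2*C - 2*B + X  [with C=-1, B=-25, X=7]  = 59.
Change = 73 − 59 = 14.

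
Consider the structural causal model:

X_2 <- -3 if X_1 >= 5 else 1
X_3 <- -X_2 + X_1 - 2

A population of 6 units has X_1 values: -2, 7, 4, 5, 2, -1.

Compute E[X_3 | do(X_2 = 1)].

Under do(X_2=1), X_2's equation is replaced by X_2=1 for every unit. Per-unit X_3: -5, 4, 1, 2, -1, -4. Mean = -0.5.

-0.5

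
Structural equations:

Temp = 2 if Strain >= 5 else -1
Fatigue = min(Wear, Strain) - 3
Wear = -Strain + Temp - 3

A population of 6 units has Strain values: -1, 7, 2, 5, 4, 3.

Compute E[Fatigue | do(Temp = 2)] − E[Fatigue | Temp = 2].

do(Temp=2) breaks Temp's dependence on Strain. With Temp=2 fixed, Fatigue across the units is -4, -11, -6, -9, -8, -7, mean -7.5.
Conditioning on Temp=2 selects the 2 unit(s) with Strain ∈ {7, 5}. Their Fatigue values: -11, -9. Mean = -10.
Difference = -7.5 − (-10) = 2.5.

2.5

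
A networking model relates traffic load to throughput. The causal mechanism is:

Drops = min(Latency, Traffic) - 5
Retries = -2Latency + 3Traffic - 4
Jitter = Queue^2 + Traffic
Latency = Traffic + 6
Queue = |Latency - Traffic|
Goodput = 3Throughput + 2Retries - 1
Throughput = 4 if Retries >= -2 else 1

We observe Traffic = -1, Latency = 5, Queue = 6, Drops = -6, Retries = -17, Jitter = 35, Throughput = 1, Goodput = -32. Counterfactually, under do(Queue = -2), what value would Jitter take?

The intervention breaks the incoming arrows to Queue: Queue = |Latency - Traffic| no longer applies, and Queue = -2.
Jitter = Queue^2 + Traffic  [with Queue=-2, Traffic=-1]  = 3

3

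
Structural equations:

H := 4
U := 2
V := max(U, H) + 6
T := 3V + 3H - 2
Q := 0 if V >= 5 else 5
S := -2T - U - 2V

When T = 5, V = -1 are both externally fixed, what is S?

The joint intervention fixes T = 5, V = -1, removing each variable's own equation.
S = -2T - U - 2V  [with T=5, U=2, V=-1]  = -10

-10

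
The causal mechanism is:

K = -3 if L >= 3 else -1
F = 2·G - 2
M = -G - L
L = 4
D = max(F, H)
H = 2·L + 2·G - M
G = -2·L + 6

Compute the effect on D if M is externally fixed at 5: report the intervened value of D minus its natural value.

The intervention breaks the incoming arrows to M: M = -G - L no longer applies, and M = 5.
G = -2·L + 6  [with L=4]  = -2
H = 2·L + 2·G - M  [with L=4, G=-2, M=5]  = -1
F = 2·G - 2  [with G=-2]  = -6
D = max(F, H)  [with F=-6, H=-1]  = -1
Without intervention: G = -2·L + 6  [with L=4]  = -2; M = -G - L  [with G=-2, L=4]  = -2; H = 2·L + 2·G - M  [with L=4, G=-2, M=-2]  = 6; F = 2·G - 2  [with G=-2]  = -6; D = max(F, H)  [with F=-6, H=6]  = 6.
Change = -1 − 6 = -7.

-7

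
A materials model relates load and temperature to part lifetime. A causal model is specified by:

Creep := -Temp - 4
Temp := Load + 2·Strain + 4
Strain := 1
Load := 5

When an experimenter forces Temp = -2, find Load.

Under do(Temp=-2), the mechanism Temp := Load + 2·Strain + 4 is discarded; Temp is fixed at -2.
Load is not downstream of the intervention, so its value is determined by the original equations.

5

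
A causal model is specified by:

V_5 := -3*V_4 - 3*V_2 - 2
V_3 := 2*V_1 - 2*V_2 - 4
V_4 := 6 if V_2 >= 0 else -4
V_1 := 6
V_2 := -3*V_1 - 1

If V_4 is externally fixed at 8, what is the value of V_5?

Intervening sets V_4 = 8 and removes its equation (V_4 := 6 if V_2 >= 0 else -4).
V_2 = -3*V_1 - 1  [with V_1=6]  = -19
V_5 = -3*V_4 - 3*V_2 - 2  [with V_4=8, V_2=-19]  = 31

31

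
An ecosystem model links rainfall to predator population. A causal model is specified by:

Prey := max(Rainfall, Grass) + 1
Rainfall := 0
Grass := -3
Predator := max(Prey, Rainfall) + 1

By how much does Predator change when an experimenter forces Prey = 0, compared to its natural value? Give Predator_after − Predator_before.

The intervention breaks the incoming arrows to Prey: Prey := max(Rainfall, Grass) + 1 no longer applies, and Prey = 0.
Predator = max(Prey, Rainfall) + 1  [with Prey=0, Rainfall=0]  = 1
Without intervention: Prey = max(Rainfall, Grass) + 1  [with Rainfall=0, Grass=-3]  = 1; Predator = max(Prey, Rainfall) + 1  [with Prey=1, Rainfall=0]  = 2.
Change = 1 − 2 = -1.

-1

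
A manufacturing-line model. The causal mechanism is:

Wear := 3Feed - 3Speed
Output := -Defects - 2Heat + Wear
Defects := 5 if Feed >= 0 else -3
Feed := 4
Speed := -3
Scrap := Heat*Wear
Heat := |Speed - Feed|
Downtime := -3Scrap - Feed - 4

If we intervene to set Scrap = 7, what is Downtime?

-29

Intervening sets Scrap = 7 and removes its equation (Scrap := Heat*Wear).
Downtime = -3Scrap - Feed - 4  [with Scrap=7, Feed=4]  = -29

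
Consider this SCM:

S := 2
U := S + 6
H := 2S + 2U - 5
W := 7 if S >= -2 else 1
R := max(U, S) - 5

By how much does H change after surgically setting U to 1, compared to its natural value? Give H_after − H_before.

The intervention breaks the incoming arrows to U: U := S + 6 no longer applies, and U = 1.
H = 2S + 2U - 5  [with S=2, U=1]  = 1
Without intervention: U = S + 6  [with S=2]  = 8; H = 2S + 2U - 5  [with S=2, U=8]  = 15.
Change = 1 − 15 = -14.

-14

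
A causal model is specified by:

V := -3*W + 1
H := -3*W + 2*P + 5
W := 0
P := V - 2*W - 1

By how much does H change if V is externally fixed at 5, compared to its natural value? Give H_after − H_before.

8

Under do(V=5), the mechanism V := -3*W + 1 is discarded; V is fixed at 5.
P = V - 2*W - 1  [with V=5, W=0]  = 4
H = -3*W + 2*P + 5  [with W=0, P=4]  = 13
Without intervention: V = -3*W + 1  [with W=0]  = 1; P = V - 2*W - 1  [with V=1, W=0]  = 0; H = -3*W + 2*P + 5  [with W=0, P=0]  = 5.
Change = 13 − 5 = 8.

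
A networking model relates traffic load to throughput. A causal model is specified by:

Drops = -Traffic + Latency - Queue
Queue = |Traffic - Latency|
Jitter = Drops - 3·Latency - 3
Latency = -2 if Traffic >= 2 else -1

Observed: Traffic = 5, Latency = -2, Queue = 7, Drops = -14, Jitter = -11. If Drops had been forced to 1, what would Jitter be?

4

Intervening sets Drops = 1 and removes its equation (Drops = -Traffic + Latency - Queue).
Latency = -2 if Traffic >= 2 else -1  [with Traffic=5]  = -2
Jitter = Drops - 3·Latency - 3  [with Drops=1, Latency=-2]  = 4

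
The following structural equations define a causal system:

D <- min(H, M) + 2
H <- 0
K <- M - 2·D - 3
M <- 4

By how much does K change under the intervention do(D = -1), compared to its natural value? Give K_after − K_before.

The intervention breaks the incoming arrows to D: D <- min(H, M) + 2 no longer applies, and D = -1.
K = M - 2·D - 3  [with M=4, D=-1]  = 3
Without intervention: D = min(H, M) + 2  [with H=0, M=4]  = 2; K = M - 2·D - 3  [with M=4, D=2]  = -3.
Change = 3 − (-3) = 6.

6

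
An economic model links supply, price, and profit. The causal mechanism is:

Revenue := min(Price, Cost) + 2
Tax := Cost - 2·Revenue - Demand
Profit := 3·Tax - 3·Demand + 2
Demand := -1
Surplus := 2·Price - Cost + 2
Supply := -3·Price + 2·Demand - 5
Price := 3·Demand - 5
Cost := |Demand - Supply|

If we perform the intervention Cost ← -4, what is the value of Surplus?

-10

do(Cost=-4) replaces the equation Cost := |Demand - Supply| with the constant Cost = -4.
Price = 3·Demand - 5  [with Demand=-1]  = -8
Surplus = 2·Price - Cost + 2  [with Price=-8, Cost=-4]  = -10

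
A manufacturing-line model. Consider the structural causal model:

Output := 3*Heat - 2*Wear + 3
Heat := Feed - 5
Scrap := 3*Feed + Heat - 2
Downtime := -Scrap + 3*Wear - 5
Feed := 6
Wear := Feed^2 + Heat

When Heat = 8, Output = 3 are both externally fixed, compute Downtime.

Setting Heat = 8, Output = 3 by intervention discards those variables' equations.
Wear = Feed^2 + Heat  [with Feed=6, Heat=8]  = 44
Scrap = 3*Feed + Heat - 2  [with Feed=6, Heat=8]  = 24
Downtime = -Scrap + 3*Wear - 5  [with Scrap=24, Wear=44]  = 103

103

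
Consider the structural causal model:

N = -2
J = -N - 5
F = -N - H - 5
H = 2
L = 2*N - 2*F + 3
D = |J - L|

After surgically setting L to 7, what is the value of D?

10

Under do(L=7), the mechanism L = 2*N - 2*F + 3 is discarded; L is fixed at 7.
J = -N - 5  [with N=-2]  = -3
D = |J - L|  [with J=-3, L=7]  = 10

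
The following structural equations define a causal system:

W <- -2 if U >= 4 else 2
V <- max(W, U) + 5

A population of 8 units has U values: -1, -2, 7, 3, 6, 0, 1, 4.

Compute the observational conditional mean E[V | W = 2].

7.2

Conditioning on W=2 selects the 5 unit(s) with U ∈ {-1, -2, 3, 0, 1}. Their V values: 7, 7, 8, 7, 7. Mean = 7.2.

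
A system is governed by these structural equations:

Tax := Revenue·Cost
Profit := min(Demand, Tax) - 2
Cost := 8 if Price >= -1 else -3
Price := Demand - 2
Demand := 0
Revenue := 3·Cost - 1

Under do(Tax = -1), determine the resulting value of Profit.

-3

The intervention breaks the incoming arrows to Tax: Tax := Revenue·Cost no longer applies, and Tax = -1.
Profit = min(Demand, Tax) - 2  [with Demand=0, Tax=-1]  = -3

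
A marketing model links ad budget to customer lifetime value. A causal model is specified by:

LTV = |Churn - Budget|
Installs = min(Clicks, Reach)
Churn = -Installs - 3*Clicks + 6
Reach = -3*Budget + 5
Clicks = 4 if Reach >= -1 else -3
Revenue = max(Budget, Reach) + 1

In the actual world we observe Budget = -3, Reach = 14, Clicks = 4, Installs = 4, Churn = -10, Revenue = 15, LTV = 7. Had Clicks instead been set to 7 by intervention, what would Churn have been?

-22

do(Clicks=7) replaces the equation Clicks = 4 if Reach >= -1 else -3 with the constant Clicks = 7.
Reach = -3*Budget + 5  [with Budget=-3]  = 14
Installs = min(Clicks, Reach)  [with Clicks=7, Reach=14]  = 7
Churn = -Installs - 3*Clicks + 6  [with Installs=7, Clicks=7]  = -22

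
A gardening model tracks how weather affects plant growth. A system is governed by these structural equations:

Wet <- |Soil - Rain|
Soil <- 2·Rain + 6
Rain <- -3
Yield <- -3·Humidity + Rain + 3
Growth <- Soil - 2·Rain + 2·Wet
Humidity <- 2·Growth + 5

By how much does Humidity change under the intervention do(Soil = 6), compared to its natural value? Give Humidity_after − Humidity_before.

do(Soil=6) replaces the equation Soil <- 2·Rain + 6 with the constant Soil = 6.
Wet = |Soil - Rain|  [with Soil=6, Rain=-3]  = 9
Growth = Soil - 2·Rain + 2·Wet  [with Soil=6, Rain=-3, Wet=9]  = 30
Humidity = 2·Growth + 5  [with Growth=30]  = 65
Without intervention: Soil = 2·Rain + 6  [with Rain=-3]  = 0; Wet = |Soil - Rain|  [with Soil=0, Rain=-3]  = 3; Growth = Soil - 2·Rain + 2·Wet  [with Soil=0, Rain=-3, Wet=3]  = 12; Humidity = 2·Growth + 5  [with Growth=12]  = 29.
Change = 65 − 29 = 36.

36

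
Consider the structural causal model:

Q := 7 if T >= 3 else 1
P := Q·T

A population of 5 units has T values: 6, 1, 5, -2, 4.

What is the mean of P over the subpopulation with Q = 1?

-0.5

Observing Q=1 restricts to units where Q's equation naturally yields 1: T ∈ {1, -2}. In that subpopulation P = 1, -2, mean -0.5.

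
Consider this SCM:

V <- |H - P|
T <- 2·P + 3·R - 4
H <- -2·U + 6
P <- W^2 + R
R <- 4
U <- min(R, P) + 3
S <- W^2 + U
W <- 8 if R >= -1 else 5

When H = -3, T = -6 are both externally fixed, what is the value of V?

71

Under do(H = -3, T = -6), each intervened variable's structural equation is replaced by its fixed value.
W = 8 if R >= -1 else 5  [with R=4]  = 8
P = W^2 + R  [with W=8, R=4]  = 68
V = |H - P|  [with H=-3, P=68]  = 71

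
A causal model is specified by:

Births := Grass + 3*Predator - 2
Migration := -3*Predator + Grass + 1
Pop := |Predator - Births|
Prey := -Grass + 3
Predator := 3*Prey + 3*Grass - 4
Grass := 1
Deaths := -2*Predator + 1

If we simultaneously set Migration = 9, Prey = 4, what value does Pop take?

Setting Migration = 9, Prey = 4 by intervention discards those variables' equations.
Predator = 3*Prey + 3*Grass - 4  [with Prey=4, Grass=1]  = 11
Births = Grass + 3*Predator - 2  [with Grass=1, Predator=11]  = 32
Pop = |Predator - Births|  [with Predator=11, Births=32]  = 21

21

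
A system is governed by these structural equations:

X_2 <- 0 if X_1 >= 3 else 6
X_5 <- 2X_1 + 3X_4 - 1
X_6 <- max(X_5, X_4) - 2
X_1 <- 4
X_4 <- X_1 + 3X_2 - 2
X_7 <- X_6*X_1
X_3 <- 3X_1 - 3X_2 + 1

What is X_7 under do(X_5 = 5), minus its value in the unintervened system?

Under do(X_5=5), the mechanism X_5 <- 2X_1 + 3X_4 - 1 is discarded; X_5 is fixed at 5.
X_2 = 0 if X_1 >= 3 else 6  [with X_1=4]  = 0
X_4 = X_1 + 3X_2 - 2  [with X_1=4, X_2=0]  = 2
X_6 = max(X_5, X_4) - 2  [with X_5=5, X_4=2]  = 3
X_7 = X_6*X_1  [with X_6=3, X_1=4]  = 12
Without intervention: X_2 = 0 if X_1 >= 3 else 6  [with X_1=4]  = 0; X_4 = X_1 + 3X_2 - 2  [with X_1=4, X_2=0]  = 2; X_5 = 2X_1 + 3X_4 - 1  [with X_1=4, X_4=2]  = 13; X_6 = max(X_5, X_4) - 2  [with X_5=13, X_4=2]  = 11; X_7 = X_6*X_1  [with X_6=11, X_1=4]  = 44.
Change = 12 − 44 = -32.

-32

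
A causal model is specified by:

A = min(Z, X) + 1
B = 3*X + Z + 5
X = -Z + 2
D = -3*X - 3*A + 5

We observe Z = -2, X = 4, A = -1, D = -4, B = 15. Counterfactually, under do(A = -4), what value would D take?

5

The intervention breaks the incoming arrows to A: A = min(Z, X) + 1 no longer applies, and A = -4.
X = -Z + 2  [with Z=-2]  = 4
D = -3*X - 3*A + 5  [with X=4, A=-4]  = 5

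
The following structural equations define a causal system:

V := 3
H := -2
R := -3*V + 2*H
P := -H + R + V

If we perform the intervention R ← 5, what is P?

The intervention breaks the incoming arrows to R: R := -3*V + 2*H no longer applies, and R = 5.
P = -H + R + V  [with H=-2, R=5, V=3]  = 10

10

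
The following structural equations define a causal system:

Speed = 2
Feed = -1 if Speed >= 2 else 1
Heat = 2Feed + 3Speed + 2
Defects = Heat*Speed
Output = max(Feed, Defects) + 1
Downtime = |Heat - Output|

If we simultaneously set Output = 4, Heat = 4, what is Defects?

Under do(Output = 4, Heat = 4), each intervened variable's structural equation is replaced by its fixed value.
Defects = Heat*Speed  [with Heat=4, Speed=2]  = 8

8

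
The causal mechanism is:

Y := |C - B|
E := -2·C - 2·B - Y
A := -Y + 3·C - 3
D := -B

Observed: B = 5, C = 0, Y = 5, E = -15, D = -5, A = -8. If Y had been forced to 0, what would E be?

-10

The intervention breaks the incoming arrows to Y: Y := |C - B| no longer applies, and Y = 0.
E = -2·C - 2·B - Y  [with C=0, B=5, Y=0]  = -10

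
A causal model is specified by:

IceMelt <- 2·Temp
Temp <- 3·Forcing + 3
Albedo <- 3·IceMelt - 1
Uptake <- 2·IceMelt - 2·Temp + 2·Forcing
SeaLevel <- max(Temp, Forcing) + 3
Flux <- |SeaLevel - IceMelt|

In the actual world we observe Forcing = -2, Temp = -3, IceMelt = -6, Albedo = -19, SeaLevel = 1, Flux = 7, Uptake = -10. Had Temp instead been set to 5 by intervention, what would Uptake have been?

Under do(Temp=5), the mechanism Temp <- 3·Forcing + 3 is discarded; Temp is fixed at 5.
IceMelt = 2·Temp  [with Temp=5]  = 10
Uptake = 2·IceMelt - 2·Temp + 2·Forcing  [with IceMelt=10, Temp=5, Forcing=-2]  = 6

6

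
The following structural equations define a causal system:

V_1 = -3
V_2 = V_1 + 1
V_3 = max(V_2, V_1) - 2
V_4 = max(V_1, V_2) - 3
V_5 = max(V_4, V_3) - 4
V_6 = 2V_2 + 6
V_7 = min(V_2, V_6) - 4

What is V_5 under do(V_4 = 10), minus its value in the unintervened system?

Intervening sets V_4 = 10 and removes its equation (V_4 = max(V_1, V_2) - 3).
V_2 = V_1 + 1  [with V_1=-3]  = -2
V_3 = max(V_2, V_1) - 2  [with V_2=-2, V_1=-3]  = -4
V_5 = max(V_4, V_3) - 4  [with V_4=10, V_3=-4]  = 6
Without intervention: V_2 = V_1 + 1  [with V_1=-3]  = -2; V_3 = max(V_2, V_1) - 2  [with V_2=-2, V_1=-3]  = -4; V_4 = max(V_1, V_2) - 3  [with V_1=-3, V_2=-2]  = -5; V_5 = max(V_4, V_3) - 4  [with V_4=-5, V_3=-4]  = -8.
Change = 6 − (-8) = 14.

14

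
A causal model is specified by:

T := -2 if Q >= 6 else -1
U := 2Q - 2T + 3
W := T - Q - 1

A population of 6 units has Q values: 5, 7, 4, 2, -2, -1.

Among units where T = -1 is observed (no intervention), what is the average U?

E[U|T=-1] averages over only the 5 units with T=-1 (Q = 5, 4, 2, -2, -1): U = 15, 13, 9, 1, 3, mean 8.2.

8.2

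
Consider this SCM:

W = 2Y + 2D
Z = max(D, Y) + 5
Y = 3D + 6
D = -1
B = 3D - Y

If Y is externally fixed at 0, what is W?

Under do(Y=0), the mechanism Y = 3D + 6 is discarded; Y is fixed at 0.
W = 2Y + 2D  [with Y=0, D=-1]  = -2

-2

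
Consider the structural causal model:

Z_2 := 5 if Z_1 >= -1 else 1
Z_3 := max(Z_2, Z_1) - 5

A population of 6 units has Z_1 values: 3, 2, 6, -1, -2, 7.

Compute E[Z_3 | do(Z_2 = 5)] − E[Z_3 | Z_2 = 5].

Under do(Z_2=5), Z_2's equation is replaced by Z_2=5 for every unit. Per-unit Z_3: 0, 0, 1, 0, 0, 2. Mean = 0.5.
Conditioning on Z_2=5 selects the 5 unit(s) with Z_1 ∈ {3, 2, 6, -1, 7}. Their Z_3 values: 0, 0, 1, 0, 2. Mean = 0.6.
Difference = 0.5 − 0.6 = -0.1.

-0.1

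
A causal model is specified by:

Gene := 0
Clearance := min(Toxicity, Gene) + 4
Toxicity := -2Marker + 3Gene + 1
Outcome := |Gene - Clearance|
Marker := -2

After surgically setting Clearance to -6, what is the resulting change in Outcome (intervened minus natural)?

Intervening sets Clearance = -6 and removes its equation (Clearance := min(Toxicity, Gene) + 4).
Outcome = |Gene - Clearance|  [with Gene=0, Clearance=-6]  = 6
Without intervention: Toxicity = -2Marker + 3Gene + 1  [with Marker=-2, Gene=0]  = 5; Clearance = min(Toxicity, Gene) + 4  [with Toxicity=5, Gene=0]  = 4; Outcome = |Gene - Clearance|  [with Gene=0, Clearance=4]  = 4.
Change = 6 − 4 = 2.

2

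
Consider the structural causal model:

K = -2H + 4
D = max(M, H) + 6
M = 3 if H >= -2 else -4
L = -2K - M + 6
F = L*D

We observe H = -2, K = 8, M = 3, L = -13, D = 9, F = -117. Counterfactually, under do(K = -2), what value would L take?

7

Under do(K=-2), the mechanism K = -2H + 4 is discarded; K is fixed at -2.
M = 3 if H >= -2 else -4  [with H=-2]  = 3
L = -2K - M + 6  [with K=-2, M=3]  = 7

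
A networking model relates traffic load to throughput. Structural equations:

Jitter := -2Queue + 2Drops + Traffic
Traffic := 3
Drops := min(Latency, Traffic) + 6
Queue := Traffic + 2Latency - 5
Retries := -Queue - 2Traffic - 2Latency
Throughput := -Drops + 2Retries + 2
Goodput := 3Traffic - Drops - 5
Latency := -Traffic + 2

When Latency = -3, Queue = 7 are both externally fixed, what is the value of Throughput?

Under do(Latency = -3, Queue = 7), each intervened variable's structural equation is replaced by its fixed value.
Drops = min(Latency, Traffic) + 6  [with Latency=-3, Traffic=3]  = 3
Retries = -Queue - 2Traffic - 2Latency  [with Queue=7, Traffic=3, Latency=-3]  = -7
Throughput = -Drops + 2Retries + 2  [with Drops=3, Retries=-7]  = -15

-15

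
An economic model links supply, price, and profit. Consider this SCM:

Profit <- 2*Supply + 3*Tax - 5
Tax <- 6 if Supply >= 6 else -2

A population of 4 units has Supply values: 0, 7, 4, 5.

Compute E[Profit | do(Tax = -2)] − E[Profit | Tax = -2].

Every unit gets Tax=-2 under the intervention. Profit values become -11, 3, -3, -1; E[Profit|do(Tax=-2)] = -3.
Observing Tax=-2 restricts to units where Tax's equation naturally yields -2: Supply ∈ {0, 4, 5}. In that subpopulation Profit = -11, -3, -1, mean -5.
Difference = -3 − (-5) = 2.

2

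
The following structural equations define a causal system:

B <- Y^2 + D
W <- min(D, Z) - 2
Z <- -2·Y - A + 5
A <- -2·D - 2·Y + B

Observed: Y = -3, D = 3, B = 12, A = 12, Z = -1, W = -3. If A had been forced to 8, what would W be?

Under do(A=8), the mechanism A <- -2·D - 2·Y + B is discarded; A is fixed at 8.
Z = -2·Y - A + 5  [with Y=-3, A=8]  = 3
W = min(D, Z) - 2  [with D=3, Z=3]  = 1

1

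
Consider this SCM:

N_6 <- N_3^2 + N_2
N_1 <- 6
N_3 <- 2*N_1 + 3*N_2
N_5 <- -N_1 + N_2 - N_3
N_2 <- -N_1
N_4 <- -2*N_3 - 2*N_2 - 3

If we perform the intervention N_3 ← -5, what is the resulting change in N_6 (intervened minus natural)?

The intervention breaks the incoming arrows to N_3: N_3 <- 2*N_1 + 3*N_2 no longer applies, and N_3 = -5.
N_2 = -N_1  [with N_1=6]  = -6
N_6 = N_3^2 + N_2  [with N_3=-5, N_2=-6]  = 19
Without intervention: N_2 = -N_1  [with N_1=6]  = -6; N_3 = 2*N_1 + 3*N_2  [with N_1=6, N_2=-6]  = -6; N_6 = N_3^2 + N_2  [with N_3=-6, N_2=-6]  = 30.
Change = 19 − 30 = -11.

-11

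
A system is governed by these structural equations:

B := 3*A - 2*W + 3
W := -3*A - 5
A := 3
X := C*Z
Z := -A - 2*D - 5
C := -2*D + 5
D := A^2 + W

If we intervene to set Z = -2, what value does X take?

Under do(Z=-2), the mechanism Z := -A - 2*D - 5 is discarded; Z is fixed at -2.
W = -3*A - 5  [with A=3]  = -14
D = A^2 + W  [with A=3, W=-14]  = -5
C = -2*D + 5  [with D=-5]  = 15
X = C*Z  [with C=15, Z=-2]  = -30

-30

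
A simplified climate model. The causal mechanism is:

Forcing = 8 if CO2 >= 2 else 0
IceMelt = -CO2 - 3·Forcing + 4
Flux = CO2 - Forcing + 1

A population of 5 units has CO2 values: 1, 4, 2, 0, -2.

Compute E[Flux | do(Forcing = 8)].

-6

Every unit gets Forcing=8 under the intervention. Flux values become -6, -3, -5, -7, -9; E[Flux|do(Forcing=8)] = -6.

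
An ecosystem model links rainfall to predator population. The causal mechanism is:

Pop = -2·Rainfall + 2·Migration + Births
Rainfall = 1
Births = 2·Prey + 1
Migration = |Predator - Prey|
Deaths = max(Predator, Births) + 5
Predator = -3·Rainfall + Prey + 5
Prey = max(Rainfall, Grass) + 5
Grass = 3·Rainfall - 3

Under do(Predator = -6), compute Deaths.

Under do(Predator=-6), the mechanism Predator = -3·Rainfall + Prey + 5 is discarded; Predator is fixed at -6.
Grass = 3·Rainfall - 3  [with Rainfall=1]  = 0
Prey = max(Rainfall, Grass) + 5  [with Rainfall=1, Grass=0]  = 6
Births = 2·Prey + 1  [with Prey=6]  = 13
Deaths = max(Predator, Births) + 5  [with Predator=-6, Births=13]  = 18

18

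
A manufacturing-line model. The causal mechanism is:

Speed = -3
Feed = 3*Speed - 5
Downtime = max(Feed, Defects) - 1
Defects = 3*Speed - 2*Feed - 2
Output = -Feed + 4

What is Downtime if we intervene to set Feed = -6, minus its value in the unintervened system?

do(Feed=-6) replaces the equation Feed = 3*Speed - 5 with the constant Feed = -6.
Defects = 3*Speed - 2*Feed - 2  [with Speed=-3, Feed=-6]  = 1
Downtime = max(Feed, Defects) - 1  [with Feed=-6, Defects=1]  = 0
Without intervention: Feed = 3*Speed - 5  [with Speed=-3]  = -14; Defects = 3*Speed - 2*Feed - 2  [with Speed=-3, Feed=-14]  = 17; Downtime = max(Feed, Defects) - 1  [with Feed=-14, Defects=17]  = 16.
Change = 0 − 16 = -16.

-16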